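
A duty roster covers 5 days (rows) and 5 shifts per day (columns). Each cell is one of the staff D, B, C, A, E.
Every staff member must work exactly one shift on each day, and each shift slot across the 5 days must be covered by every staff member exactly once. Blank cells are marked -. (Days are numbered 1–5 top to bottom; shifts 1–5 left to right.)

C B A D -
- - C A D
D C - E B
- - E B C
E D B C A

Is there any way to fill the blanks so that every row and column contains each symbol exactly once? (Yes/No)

Day 3, shift 3: day 3 together with shift 3 already contain {D, B, C, A, E} — every symbol — so nothing can go there. The grid has no valid completion.

No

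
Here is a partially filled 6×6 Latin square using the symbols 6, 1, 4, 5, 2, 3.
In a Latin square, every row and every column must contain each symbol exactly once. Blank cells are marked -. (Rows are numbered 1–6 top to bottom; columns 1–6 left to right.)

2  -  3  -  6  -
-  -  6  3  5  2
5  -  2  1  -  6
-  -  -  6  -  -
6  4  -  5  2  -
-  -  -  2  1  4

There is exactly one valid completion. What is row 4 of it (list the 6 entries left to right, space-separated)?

1 2 4 6 3 5

Row 1, column 4: row 1 has {6, 2, 3} and column 4 has {6, 1, 5, 2, 3}, leaving only 4.
Row 2, column 2: row 2 has {6, 5, 2, 3} and column 2 has {4}, leaving only 1.
Row 1, column 2: row 1 has {6, 4, 2, 3} and column 2 has {1, 4}, leaving only 5.
Row 1, column 6: row 1 has {6, 4, 5, 2, 3} and column 6 has {6, 4, 2}, leaving only 1.
Row 2, column 1: row 2 has {6, 1, 5, 2, 3} and column 1 has {6, 5, 2}, leaving only 4.
Row 3, column 2: row 3 has {6, 1, 5, 2} and column 2 has {1, 4, 5}, leaving only 3.
Row 4, column 2: row 4 has {6} and column 2 has {1, 4, 5, 3}, leaving only 2.
Row 3, column 5: row 3 has {6, 1, 5, 2, 3} and column 5 has {6, 1, 5, 2}, leaving only 4.
Row 4, column 5: row 4 has {6, 2} and column 5 has {6, 1, 4, 5, 2}, leaving only 3.
Row 4, column 1: row 4 has {6, 2, 3} and column 1 has {6, 4, 5, 2}, leaving only 1.
Row 4, column 6: row 4 has {6, 1, 2, 3} and column 6 has {6, 1, 4, 2}, leaving only 5.
Row 4, column 3: row 4 has {6, 1, 5, 2, 3} and column 3 has {6, 2, 3}, leaving only 4.
So row 4 reads: 1 2 4 6 3 5.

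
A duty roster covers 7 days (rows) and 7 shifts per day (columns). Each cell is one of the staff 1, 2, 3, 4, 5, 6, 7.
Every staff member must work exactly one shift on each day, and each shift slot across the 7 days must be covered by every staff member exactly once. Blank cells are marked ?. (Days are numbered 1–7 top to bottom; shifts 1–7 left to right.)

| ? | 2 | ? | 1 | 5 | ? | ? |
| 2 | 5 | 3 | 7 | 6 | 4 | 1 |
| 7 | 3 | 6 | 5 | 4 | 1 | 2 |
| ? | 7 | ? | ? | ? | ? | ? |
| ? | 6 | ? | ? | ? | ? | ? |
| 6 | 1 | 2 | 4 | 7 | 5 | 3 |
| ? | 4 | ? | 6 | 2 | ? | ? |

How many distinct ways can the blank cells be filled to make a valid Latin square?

8

Day 1, shift 1: eliminating its day and shift leaves {3, 4}.
Day 1, shift 3: eliminating its day and shift leaves {4, 7}.
Day 1, shift 6: eliminating its day and shift leaves {3, 6, 7}.
Day 1, shift 7: eliminating its day and shift leaves {4, 6, 7}.
Day 4, shift 1: eliminating its day and shift leaves {1, 3, 4, 5}.
Day 4, shift 3: eliminating its day and shift leaves {1, 4, 5}.
Day 4, shift 4: eliminating its day and shift leaves {2, 3}.
Day 4, shift 5: eliminating its day and shift leaves {1, 3}.
Day 4, shift 6: eliminating its day and shift leaves {2, 3, 6}.
Day 4, shift 7: eliminating its day and shift leaves {4, 5, 6}.
Day 5, shift 1: eliminating its day and shift leaves {1, 3, 4, 5}.
Day 5, shift 3: eliminating its day and shift leaves {1, 4, 5, 7}.
Day 5, shift 4: eliminating its day and shift leaves {2, 3}.
Day 5, shift 5: eliminating its day and shift leaves {1, 3}.
Day 5, shift 6: eliminating its day and shift leaves {2, 3, 7}.
Day 5, shift 7: eliminating its day and shift leaves {4, 5, 7}.
Day 7, shift 1: eliminating its day and shift leaves {1, 3, 5}.
Day 7, shift 3: eliminating its day and shift leaves {1, 5, 7}.
Day 7, shift 6: eliminating its day and shift leaves {3, 7}.
Day 7, shift 7: eliminating its day and shift leaves {5, 7}.
Enumerating the assignments across these blanks that avoid any day or shift repeat gives 8 completions.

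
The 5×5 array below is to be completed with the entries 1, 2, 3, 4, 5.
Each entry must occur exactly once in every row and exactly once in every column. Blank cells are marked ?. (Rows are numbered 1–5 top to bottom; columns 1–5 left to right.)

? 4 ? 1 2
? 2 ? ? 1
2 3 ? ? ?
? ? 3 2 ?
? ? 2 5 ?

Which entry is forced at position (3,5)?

Row 1, column 3: row 1 has {1, 2, 4} and column 3 has {2, 3}, leaving only 5.
Row 1, column 1: row 1 has {1, 2, 4, 5} and column 1 has {2}, leaving only 3.
Row 2, column 3: row 2 has {1, 2} and column 3 has {2, 3, 5}, leaving only 4.
Row 2, column 1: row 2 has {1, 2, 4} and column 1 has {2, 3}, leaving only 5.
Row 2, column 4: row 2 has {1, 2, 4, 5} and column 4 has {1, 2, 5}, leaving only 3.
Row 3, column 3: row 3 has {2, 3} and column 3 has {2, 3, 4, 5}, leaving only 1.
Row 3, column 4: row 3 has {1, 2, 3} and column 4 has {1, 2, 3, 5}, leaving only 4.
Row 3 already has {1, 2, 3, 4} and column 5 already has {1, 2}, so row 3, column 5 must be 5.

5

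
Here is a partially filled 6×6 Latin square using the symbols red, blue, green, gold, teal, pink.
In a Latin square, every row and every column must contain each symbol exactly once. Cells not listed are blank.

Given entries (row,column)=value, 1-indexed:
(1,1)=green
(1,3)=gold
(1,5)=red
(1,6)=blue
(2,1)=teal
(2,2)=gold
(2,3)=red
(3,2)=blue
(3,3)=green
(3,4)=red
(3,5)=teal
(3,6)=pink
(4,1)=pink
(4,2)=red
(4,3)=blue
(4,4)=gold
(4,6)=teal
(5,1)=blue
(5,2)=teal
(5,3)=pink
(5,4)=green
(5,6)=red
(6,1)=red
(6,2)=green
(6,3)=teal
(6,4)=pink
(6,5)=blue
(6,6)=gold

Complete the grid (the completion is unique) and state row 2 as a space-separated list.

Row 2, column 4: row 2 has {red, gold, teal} and column 4 has {red, green, gold, pink}, leaving only blue.
Row 2, column 6: row 2 has {red, blue, gold, teal} and column 6 has {red, blue, gold, teal, pink}, leaving only green.
Row 2, column 5: row 2 has {red, blue, green, gold, teal} and column 5 has {red, blue, teal}, leaving only pink.
So row 2 reads: teal gold red blue pink green.

teal gold red blue pink green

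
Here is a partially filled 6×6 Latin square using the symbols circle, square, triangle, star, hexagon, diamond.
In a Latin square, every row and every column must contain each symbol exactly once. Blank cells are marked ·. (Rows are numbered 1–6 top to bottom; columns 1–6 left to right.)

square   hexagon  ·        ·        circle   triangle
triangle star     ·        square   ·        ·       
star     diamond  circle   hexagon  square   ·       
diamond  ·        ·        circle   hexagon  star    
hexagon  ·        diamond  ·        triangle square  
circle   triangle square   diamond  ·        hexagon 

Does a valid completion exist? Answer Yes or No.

Row 3, column 6: row 3 together with column 6 already contain {circle, square, triangle, star, hexagon, diamond} — every symbol — so nothing can go there. The grid has no valid completion.

No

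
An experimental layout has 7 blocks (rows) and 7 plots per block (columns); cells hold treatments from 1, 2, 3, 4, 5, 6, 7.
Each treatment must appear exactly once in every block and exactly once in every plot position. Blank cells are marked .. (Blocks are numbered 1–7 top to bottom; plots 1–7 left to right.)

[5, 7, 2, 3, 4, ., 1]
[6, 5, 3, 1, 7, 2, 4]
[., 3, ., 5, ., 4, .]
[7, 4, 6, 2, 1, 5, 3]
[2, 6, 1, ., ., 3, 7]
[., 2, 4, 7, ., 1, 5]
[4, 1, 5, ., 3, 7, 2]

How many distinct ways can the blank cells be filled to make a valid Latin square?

Block 1, plot 6: eliminating its block and plot leaves {6}.
Block 3, plot 1: eliminating its block and plot leaves {1}.
Block 3, plot 3: eliminating its block and plot leaves {7}.
Block 3, plot 5: eliminating its block and plot leaves {2, 6}.
Block 3, plot 7: eliminating its block and plot leaves {6}.
Block 5, plot 4: eliminating its block and plot leaves {4}.
Block 5, plot 5: eliminating its block and plot leaves {5}.
Block 6, plot 1: eliminating its block and plot leaves {3}.
Block 6, plot 5: eliminating its block and plot leaves {6}.
Block 7, plot 4: eliminating its block and plot leaves {6}.
Only one assignment across all blanks avoids any block or plot repeat, giving 1 completion.

1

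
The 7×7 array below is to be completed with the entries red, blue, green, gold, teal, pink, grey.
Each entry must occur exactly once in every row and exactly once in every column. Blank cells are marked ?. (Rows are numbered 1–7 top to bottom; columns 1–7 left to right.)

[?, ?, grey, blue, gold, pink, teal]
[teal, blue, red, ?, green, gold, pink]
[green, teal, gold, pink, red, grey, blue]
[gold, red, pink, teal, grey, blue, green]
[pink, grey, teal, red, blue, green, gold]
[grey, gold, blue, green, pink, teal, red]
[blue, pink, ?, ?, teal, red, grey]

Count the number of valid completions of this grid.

Row 1, column 1: eliminating its row and column leaves {red}.
Row 1, column 2: eliminating its row and column leaves {green}.
Row 2, column 4: eliminating its row and column leaves {grey}.
Row 7, column 3: eliminating its row and column leaves {green}.
Row 7, column 4: eliminating its row and column leaves {gold}.
Only one assignment across all blanks avoids any row or column repeat, giving 1 completion.

1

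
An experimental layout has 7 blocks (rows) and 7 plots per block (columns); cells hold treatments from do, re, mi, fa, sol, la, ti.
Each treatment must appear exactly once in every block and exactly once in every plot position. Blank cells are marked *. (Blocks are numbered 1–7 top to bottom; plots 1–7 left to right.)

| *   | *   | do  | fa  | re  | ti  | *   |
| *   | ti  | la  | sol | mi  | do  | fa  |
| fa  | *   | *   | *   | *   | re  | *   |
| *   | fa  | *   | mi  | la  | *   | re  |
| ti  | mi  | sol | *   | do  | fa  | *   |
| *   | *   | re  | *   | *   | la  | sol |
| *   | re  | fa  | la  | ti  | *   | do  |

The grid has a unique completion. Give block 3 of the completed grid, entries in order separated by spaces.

fa la mi do sol re ti

Block 3, plot 5: block 3 has {re, fa} and plot 5 has {do, re, mi, la, ti}, leaving only sol.
Block 2, plot 1: block 2 has {do, mi, fa, sol, la, ti} and plot 1 has {fa, ti}, leaving only re.
Block 4, plot 3: block 4 has {re, mi, fa, la} and plot 3 has {do, re, fa, sol, la}, leaving only ti.
Block 3, plot 3: block 3 has {re, fa, sol} and plot 3 has {do, re, fa, sol, la, ti}, leaving only mi.
Block 4, plot 6: block 4 has {re, mi, fa, la, ti} and plot 6 has {do, re, fa, la, ti}, leaving only sol.
Block 4, plot 1: block 4 has {re, mi, fa, sol, la, ti} and plot 1 has {re, fa, ti}, leaving only do.
Block 5, plot 4: block 5 has {do, mi, fa, sol, ti} and plot 4 has {mi, fa, sol, la}, leaving only re.
Block 5, plot 7: block 5 has {do, re, mi, fa, sol, ti} and plot 7 has {do, re, fa, sol}, leaving only la.
Block 3, plot 7: block 3 has {re, mi, fa, sol} and plot 7 has {do, re, fa, sol, la}, leaving only ti.
Block 3, plot 4: block 3 has {re, mi, fa, sol, ti} and plot 4 has {re, mi, fa, sol, la}, leaving only do.
Block 3, plot 2: block 3 has {do, re, mi, fa, sol, ti} and plot 2 has {re, mi, fa, ti}, leaving only la.
So block 3 reads: fa la mi do sol re ti.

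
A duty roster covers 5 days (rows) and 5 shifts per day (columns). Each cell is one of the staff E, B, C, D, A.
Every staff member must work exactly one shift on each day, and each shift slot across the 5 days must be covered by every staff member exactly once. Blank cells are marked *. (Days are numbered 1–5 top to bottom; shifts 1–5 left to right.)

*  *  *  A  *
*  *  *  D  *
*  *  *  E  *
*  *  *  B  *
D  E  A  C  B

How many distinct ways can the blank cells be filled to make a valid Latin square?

56

Day 1, shift 1: eliminating its day and shift leaves {E, B, C}.
Day 1, shift 2: eliminating its day and shift leaves {B, C, D}.
Day 1, shift 3: eliminating its day and shift leaves {E, B, C, D}.
Day 1, shift 5: eliminating its day and shift leaves {E, C, D}.
Day 2, shift 1: eliminating its day and shift leaves {E, B, C, A}.
Day 2, shift 2: eliminating its day and shift leaves {B, C, A}.
Day 2, shift 3: eliminating its day and shift leaves {E, B, C}.
Day 2, shift 5: eliminating its day and shift leaves {E, C, A}.
Day 3, shift 1: eliminating its day and shift leaves {B, C, A}.
Day 3, shift 2: eliminating its day and shift leaves {B, C, D, A}.
Day 3, shift 3: eliminating its day and shift leaves {B, C, D}.
Day 3, shift 5: eliminating its day and shift leaves {C, D, A}.
Day 4, shift 1: eliminating its day and shift leaves {E, C, A}.
Day 4, shift 2: eliminating its day and shift leaves {C, D, A}.
Day 4, shift 3: eliminating its day and shift leaves {E, C, D}.
Day 4, shift 5: eliminating its day and shift leaves {E, C, D, A}.
Enumerating the assignments across these blanks that avoid any day or shift repeat gives 56 completions.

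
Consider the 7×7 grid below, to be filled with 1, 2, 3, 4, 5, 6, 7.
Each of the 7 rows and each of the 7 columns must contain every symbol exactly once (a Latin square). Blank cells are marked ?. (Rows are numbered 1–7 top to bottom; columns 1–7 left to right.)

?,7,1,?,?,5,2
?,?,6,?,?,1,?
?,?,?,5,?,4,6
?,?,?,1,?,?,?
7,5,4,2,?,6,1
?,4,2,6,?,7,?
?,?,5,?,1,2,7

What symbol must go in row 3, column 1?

2

Row 4, column 6: row 4 has {1} and column 6 has {1, 2, 4, 5, 6, 7}, leaving only 3.
Row 4, column 3: row 4 has {1, 3} and column 3 has {1, 2, 4, 5, 6}, leaving only 7.
Row 3, column 3: row 3 has {4, 5, 6} and column 3 has {1, 2, 4, 5, 6, 7}, leaving only 3.
Row 5, column 5: row 5 has {1, 2, 4, 5, 6, 7} and column 5 has {1}, leaving only 3.
Row 6, column 5: row 6 has {2, 4, 6, 7} and column 5 has {1, 3}, leaving only 5.
Row 6, column 7: row 6 has {2, 4, 5, 6, 7} and column 7 has {1, 2, 6, 7}, leaving only 3.
Row 6, column 1: row 6 has {2, 3, 4, 5, 6, 7} and column 1 has {7}, leaving only 1.
Row 3 already has {3, 4, 5, 6} and column 1 already has {1, 7}, so row 3, column 1 must be 2.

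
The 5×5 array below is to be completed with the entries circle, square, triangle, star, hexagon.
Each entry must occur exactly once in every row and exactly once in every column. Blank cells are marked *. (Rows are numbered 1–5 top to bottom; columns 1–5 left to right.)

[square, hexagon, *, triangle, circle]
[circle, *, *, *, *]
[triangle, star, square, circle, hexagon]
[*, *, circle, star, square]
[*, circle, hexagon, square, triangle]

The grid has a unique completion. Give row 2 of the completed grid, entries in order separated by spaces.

Row 2, column 4: row 2 has {circle} and column 4 has {circle, square, triangle, star}, leaving only hexagon.
Row 2, column 5: row 2 has {circle, hexagon} and column 5 has {circle, square, triangle, hexagon}, leaving only star.
Row 2, column 3: row 2 has {circle, star, hexagon} and column 3 has {circle, square, hexagon}, leaving only triangle.
Row 2, column 2: row 2 has {circle, triangle, star, hexagon} and column 2 has {circle, star, hexagon}, leaving only square.
So row 2 reads: circle square triangle hexagon star.

circle square triangle hexagon star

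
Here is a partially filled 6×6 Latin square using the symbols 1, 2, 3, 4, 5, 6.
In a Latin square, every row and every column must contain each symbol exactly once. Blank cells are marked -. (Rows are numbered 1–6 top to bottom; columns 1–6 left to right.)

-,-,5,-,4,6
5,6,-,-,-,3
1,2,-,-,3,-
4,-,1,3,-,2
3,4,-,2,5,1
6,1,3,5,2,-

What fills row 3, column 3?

4

Row 1, column 1: row 1 has {4, 5, 6} and column 1 has {1, 3, 4, 5, 6}, leaving only 2.
Row 1, column 2: row 1 has {2, 4, 5, 6} and column 2 has {1, 2, 4, 6}, leaving only 3.
Row 1, column 4: row 1 has {2, 3, 4, 5, 6} and column 4 has {2, 3, 5}, leaving only 1.
Row 2, column 4: row 2 has {3, 5, 6} and column 4 has {1, 2, 3, 5}, leaving only 4.
Row 2, column 3: row 2 has {3, 4, 5, 6} and column 3 has {1, 3, 5}, leaving only 2.
Row 2, column 5: row 2 has {2, 3, 4, 5, 6} and column 5 has {2, 3, 4, 5}, leaving only 1.
Row 3, column 4: row 3 has {1, 2, 3} and column 4 has {1, 2, 3, 4, 5}, leaving only 6.
Row 3 already has {1, 2, 3, 6} and column 3 already has {1, 2, 3, 5}, so row 3, column 3 must be 4.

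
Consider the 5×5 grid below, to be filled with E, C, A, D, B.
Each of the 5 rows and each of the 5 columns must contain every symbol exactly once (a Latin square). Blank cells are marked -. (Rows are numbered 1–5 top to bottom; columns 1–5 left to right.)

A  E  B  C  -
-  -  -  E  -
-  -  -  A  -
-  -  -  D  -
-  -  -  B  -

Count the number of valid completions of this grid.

Row 1, column 5: eliminating its row and column leaves {D}.
Row 2, column 1: eliminating its row and column leaves {C, D, B}.
Row 2, column 2: eliminating its row and column leaves {C, A, D, B}.
Row 2, column 3: eliminating its row and column leaves {C, A, D}.
Row 2, column 5: eliminating its row and column leaves {C, A, D, B}.
Row 3, column 1: eliminating its row and column leaves {E, C, D, B}.
Row 3, column 2: eliminating its row and column leaves {C, D, B}.
Row 3, column 3: eliminating its row and column leaves {E, C, D}.
Row 3, column 5: eliminating its row and column leaves {E, C, D, B}.
Row 4, column 1: eliminating its row and column leaves {E, C, B}.
Row 4, column 2: eliminating its row and column leaves {C, A, B}.
Row 4, column 3: eliminating its row and column leaves {E, C, A}.
Row 4, column 5: eliminating its row and column leaves {E, C, A, B}.
Row 5, column 1: eliminating its row and column leaves {E, C, D}.
Row 5, column 2: eliminating its row and column leaves {C, A, D}.
Row 5, column 3: eliminating its row and column leaves {E, C, A, D}.
Row 5, column 5: eliminating its row and column leaves {E, C, A, D}.
Enumerating the assignments across these blanks that avoid any row or column repeat gives 56 completions.

56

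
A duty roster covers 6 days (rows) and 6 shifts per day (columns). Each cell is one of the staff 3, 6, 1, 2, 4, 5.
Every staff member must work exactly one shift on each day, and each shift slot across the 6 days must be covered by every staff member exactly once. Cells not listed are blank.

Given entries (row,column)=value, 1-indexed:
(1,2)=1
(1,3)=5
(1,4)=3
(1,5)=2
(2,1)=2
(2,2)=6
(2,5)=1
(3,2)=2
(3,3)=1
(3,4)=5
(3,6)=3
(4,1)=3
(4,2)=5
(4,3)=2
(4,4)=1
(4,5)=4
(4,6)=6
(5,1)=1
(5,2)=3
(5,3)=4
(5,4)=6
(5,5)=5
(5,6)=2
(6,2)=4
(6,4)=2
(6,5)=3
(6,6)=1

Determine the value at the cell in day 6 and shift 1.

5

Day 1, shift 6: day 1 has {3, 1, 2, 5} and shift 6 has {3, 6, 1, 2}, leaving only 4.
Day 1, shift 1: day 1 has {3, 1, 2, 4, 5} and shift 1 has {3, 1, 2}, leaving only 6.
Day 6 already has {3, 1, 2, 4} and shift 1 already has {3, 6, 1, 2}, so day 6, shift 1 must be 5.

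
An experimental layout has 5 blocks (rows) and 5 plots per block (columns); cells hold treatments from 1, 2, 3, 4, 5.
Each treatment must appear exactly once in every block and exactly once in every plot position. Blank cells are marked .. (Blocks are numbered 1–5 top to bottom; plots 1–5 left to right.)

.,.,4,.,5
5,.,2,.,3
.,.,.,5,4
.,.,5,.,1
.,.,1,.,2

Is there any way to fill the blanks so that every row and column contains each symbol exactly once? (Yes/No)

Yes

No block or plot among the givens repeats a symbol, and propagating forced cells runs into no contradiction.
One valid completion exists (for instance, 2 3 4 1 5 / 5 1 2 4 3 / 1 2 3 5 4 / 3 4 5 2 1 / 4 5 1 3 2).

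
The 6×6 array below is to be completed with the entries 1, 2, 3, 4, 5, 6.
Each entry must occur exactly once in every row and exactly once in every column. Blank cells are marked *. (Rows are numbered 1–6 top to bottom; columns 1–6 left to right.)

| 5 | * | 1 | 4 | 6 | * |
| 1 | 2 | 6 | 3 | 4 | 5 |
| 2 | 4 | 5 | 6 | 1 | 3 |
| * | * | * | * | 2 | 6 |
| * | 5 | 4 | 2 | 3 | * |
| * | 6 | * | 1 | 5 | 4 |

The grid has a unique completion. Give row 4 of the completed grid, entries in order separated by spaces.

Row 4, column 3: row 4 has {2, 6} and column 3 has {1, 4, 5, 6}, leaving only 3.
Row 4, column 1: row 4 has {2, 3, 6} and column 1 has {1, 2, 5}, leaving only 4.
Row 4, column 2: row 4 has {2, 3, 4, 6} and column 2 has {2, 4, 5, 6}, leaving only 1.
Row 4, column 4: row 4 has {1, 2, 3, 4, 6} and column 4 has {1, 2, 3, 4, 6}, leaving only 5.
So row 4 reads: 4 1 3 5 2 6.

4 1 3 5 2 6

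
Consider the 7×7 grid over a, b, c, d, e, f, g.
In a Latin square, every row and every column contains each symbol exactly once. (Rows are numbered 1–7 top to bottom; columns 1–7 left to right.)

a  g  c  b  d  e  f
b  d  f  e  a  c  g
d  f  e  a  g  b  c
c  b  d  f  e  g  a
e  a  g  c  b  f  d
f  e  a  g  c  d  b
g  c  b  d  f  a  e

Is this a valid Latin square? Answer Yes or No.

Yes

Each row is a permutation of the 7 symbols, and so is each column.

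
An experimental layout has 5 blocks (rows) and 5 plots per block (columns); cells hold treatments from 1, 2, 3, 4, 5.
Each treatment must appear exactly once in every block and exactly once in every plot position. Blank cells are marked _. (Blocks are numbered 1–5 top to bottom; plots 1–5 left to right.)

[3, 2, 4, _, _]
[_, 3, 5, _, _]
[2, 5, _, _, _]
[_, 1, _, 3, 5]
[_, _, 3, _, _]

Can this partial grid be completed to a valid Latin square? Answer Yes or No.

Yes

No block or plot among the givens repeats a symbol, and propagating forced cells runs into no contradiction.
One valid completion exists (for instance, 3 2 4 5 1 / 1 3 5 2 4 / 2 5 1 4 3 / 4 1 2 3 5 / 5 4 3 1 2).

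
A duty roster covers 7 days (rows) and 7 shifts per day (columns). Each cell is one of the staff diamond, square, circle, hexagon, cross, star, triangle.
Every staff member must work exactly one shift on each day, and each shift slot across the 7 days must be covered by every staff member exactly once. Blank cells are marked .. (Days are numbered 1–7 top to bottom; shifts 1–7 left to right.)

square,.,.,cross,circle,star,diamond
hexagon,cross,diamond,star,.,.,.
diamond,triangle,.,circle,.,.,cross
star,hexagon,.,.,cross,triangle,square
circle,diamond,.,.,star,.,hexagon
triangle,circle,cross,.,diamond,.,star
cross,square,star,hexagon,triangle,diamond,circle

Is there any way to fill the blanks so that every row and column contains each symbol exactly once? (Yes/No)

No

Day 1, shift 2: day 1 together with shift 2 already contain {diamond, square, circle, hexagon, cross, star, triangle} — every symbol — so nothing can go there. The grid has no valid completion.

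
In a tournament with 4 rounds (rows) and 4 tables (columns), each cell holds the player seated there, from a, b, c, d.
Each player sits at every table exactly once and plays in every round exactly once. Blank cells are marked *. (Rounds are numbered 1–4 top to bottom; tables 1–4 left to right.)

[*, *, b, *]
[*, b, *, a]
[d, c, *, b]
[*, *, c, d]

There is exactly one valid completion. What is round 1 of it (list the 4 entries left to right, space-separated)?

a d b c

Round 1, table 4: round 1 has {b} and table 4 has {a, b, d}, leaving only c.
Round 1, table 1: round 1 has {b, c} and table 1 has {d}, leaving only a.
Round 1, table 2: round 1 has {a, b, c} and table 2 has {b, c}, leaving only d.
So round 1 reads: a d b c.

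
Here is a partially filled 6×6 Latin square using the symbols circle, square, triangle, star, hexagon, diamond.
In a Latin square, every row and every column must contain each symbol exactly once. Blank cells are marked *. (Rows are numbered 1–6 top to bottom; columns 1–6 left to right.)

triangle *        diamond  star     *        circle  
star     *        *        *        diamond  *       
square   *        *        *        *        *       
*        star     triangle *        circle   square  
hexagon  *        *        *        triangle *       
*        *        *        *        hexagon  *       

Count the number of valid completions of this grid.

Row 1, column 2: eliminating its row and column leaves {square, hexagon}.
Row 1, column 5: eliminating its row and column leaves {square}.
Row 2, column 2: eliminating its row and column leaves {circle, square, triangle, hexagon}.
Row 2, column 3: eliminating its row and column leaves {circle, square, hexagon}.
Row 2, column 4: eliminating its row and column leaves {circle, square, triangle, hexagon}.
Row 2, column 6: eliminating its row and column leaves {triangle, hexagon}.
Row 3, column 2: eliminating its row and column leaves {circle, triangle, hexagon, diamond}.
Row 3, column 3: eliminating its row and column leaves {circle, star, hexagon}.
Row 3, column 4: eliminating its row and column leaves {circle, triangle, hexagon, diamond}.
Row 3, column 5: eliminating its row and column leaves {star}.
Row 3, column 6: eliminating its row and column leaves {triangle, star, hexagon, diamond}.
Row 4, column 1: eliminating its row and column leaves {diamond}.
Row 4, column 4: eliminating its row and column leaves {hexagon, diamond}.
Row 5, column 2: eliminating its row and column leaves {circle, square, diamond}.
Row 5, column 3: eliminating its row and column leaves {circle, square, star}.
Row 5, column 4: eliminating its row and column leaves {circle, square, diamond}.
Row 5, column 6: eliminating its row and column leaves {star, diamond}.
Row 6, column 1: eliminating its row and column leaves {circle, diamond}.
Row 6, column 2: eliminating its row and column leaves {circle, square, triangle, diamond}.
Row 6, column 3: eliminating its row and column leaves {circle, square, star}.
Row 6, column 4: eliminating its row and column leaves {circle, square, triangle, diamond}.
Row 6, column 6: eliminating its row and column leaves {triangle, star, diamond}.
Enumerating the assignments across these blanks that avoid any row or column repeat gives 20 completions.

20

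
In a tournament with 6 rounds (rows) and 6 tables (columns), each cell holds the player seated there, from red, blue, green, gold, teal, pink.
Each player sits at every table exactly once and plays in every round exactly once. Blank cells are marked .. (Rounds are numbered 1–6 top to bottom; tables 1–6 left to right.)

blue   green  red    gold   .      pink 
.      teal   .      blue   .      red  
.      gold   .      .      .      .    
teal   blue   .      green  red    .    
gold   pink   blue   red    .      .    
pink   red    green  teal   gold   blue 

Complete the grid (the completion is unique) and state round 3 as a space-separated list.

Round 3, table 4: round 3 has {gold} and table 4 has {red, blue, green, gold, teal}, leaving only pink.
Round 3, table 3: round 3 has {gold, pink} and table 3 has {red, blue, green}, leaving only teal.
Round 3, table 6: round 3 has {gold, teal, pink} and table 6 has {red, blue, pink}, leaving only green.
Round 3, table 1: round 3 has {green, gold, teal, pink} and table 1 has {blue, gold, teal, pink}, leaving only red.
Round 3, table 5: round 3 has {red, green, gold, teal, pink} and table 5 has {red, gold}, leaving only blue.
So round 3 reads: red gold teal pink blue green.

red gold teal pink blue green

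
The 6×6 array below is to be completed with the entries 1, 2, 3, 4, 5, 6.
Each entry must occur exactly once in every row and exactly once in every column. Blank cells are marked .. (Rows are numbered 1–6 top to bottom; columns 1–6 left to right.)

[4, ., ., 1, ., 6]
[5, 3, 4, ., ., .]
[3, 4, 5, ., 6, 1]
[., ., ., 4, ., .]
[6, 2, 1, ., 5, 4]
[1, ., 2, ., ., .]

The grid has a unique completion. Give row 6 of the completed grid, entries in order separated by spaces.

1 6 2 5 4 3

Row 1, column 2: row 1 has {1, 4, 6} and column 2 has {2, 3, 4}, leaving only 5.
Row 6, column 2: row 6 has {1, 2} and column 2 has {2, 3, 4, 5}, leaving only 6.
Row 1, column 3: row 1 has {1, 4, 5, 6} and column 3 has {1, 2, 4, 5}, leaving only 3.
Row 1, column 5: row 1 has {1, 3, 4, 5, 6} and column 5 has {5, 6}, leaving only 2.
Row 2, column 5: row 2 has {3, 4, 5} and column 5 has {2, 5, 6}, leaving only 1.
Row 2, column 6: row 2 has {1, 3, 4, 5} and column 6 has {1, 4, 6}, leaving only 2.
Row 2, column 4: row 2 has {1, 2, 3, 4, 5} and column 4 has {1, 4}, leaving only 6.
Row 3, column 4: row 3 has {1, 3, 4, 5, 6} and column 4 has {1, 4, 6}, leaving only 2.
Row 4, column 1: row 4 has {4} and column 1 has {1, 3, 4, 5, 6}, leaving only 2.
Row 4, column 2: row 4 has {2, 4} and column 2 has {2, 3, 4, 5, 6}, leaving only 1.
Row 4, column 3: row 4 has {1, 2, 4} and column 3 has {1, 2, 3, 4, 5}, leaving only 6.
Row 4, column 5: row 4 has {1, 2, 4, 6} and column 5 has {1, 2, 5, 6}, leaving only 3.
Row 6, column 5: row 6 has {1, 2, 6} and column 5 has {1, 2, 3, 5, 6}, leaving only 4.
Row 4, column 6: row 4 has {1, 2, 3, 4, 6} and column 6 has {1, 2, 4, 6}, leaving only 5.
Row 6, column 6: row 6 has {1, 2, 4, 6} and column 6 has {1, 2, 4, 5, 6}, leaving only 3.
Row 6, column 4: row 6 has {1, 2, 3, 4, 6} and column 4 has {1, 2, 4, 6}, leaving only 5.
So row 6 reads: 1 6 2 5 4 3.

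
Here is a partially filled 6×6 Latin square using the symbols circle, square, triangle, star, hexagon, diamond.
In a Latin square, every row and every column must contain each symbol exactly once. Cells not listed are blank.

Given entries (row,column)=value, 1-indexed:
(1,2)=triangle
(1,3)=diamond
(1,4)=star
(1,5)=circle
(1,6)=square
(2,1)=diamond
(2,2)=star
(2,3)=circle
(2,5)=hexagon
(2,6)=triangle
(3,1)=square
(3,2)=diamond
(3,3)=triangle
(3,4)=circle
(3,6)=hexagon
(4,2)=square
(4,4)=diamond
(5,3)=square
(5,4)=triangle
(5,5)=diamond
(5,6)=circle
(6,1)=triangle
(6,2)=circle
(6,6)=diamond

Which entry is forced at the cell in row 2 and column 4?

Row 2 already has {circle, triangle, star, hexagon, diamond} and column 4 already has {circle, triangle, star, diamond}, so row 2, column 4 must be square.

square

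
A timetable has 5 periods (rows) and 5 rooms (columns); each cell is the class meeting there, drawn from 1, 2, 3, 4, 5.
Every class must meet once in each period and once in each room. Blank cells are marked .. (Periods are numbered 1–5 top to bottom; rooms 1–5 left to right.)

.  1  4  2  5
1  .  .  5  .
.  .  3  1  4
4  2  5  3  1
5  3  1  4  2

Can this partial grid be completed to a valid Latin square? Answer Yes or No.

No period or room among the givens repeats a symbol, and propagating forced cells runs into no contradiction.
One valid completion exists (for instance, 3 1 4 2 5 / 1 4 2 5 3 / 2 5 3 1 4 / 4 2 5 3 1 / 5 3 1 4 2).

Yes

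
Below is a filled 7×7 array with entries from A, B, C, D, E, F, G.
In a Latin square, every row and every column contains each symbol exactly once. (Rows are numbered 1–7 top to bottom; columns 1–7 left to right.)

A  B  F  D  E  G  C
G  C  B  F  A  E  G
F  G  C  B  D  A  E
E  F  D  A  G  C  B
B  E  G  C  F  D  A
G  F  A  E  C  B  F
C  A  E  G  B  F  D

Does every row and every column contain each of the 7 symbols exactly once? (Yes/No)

Row 6 contains F twice (at columns 2 and 7); row 2 is also not a permutation.

No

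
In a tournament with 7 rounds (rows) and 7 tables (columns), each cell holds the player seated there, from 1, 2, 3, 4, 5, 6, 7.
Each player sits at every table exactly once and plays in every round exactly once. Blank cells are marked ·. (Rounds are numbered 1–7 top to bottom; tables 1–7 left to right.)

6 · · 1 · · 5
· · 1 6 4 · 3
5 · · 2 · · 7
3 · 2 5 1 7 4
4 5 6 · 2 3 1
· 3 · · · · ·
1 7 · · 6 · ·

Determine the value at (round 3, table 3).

Round 2, table 2: round 2 has {1, 3, 4, 6} and table 2 has {3, 5, 7}, leaving only 2.
Round 1, table 2: round 1 has {1, 5, 6} and table 2 has {2, 3, 5, 7}, leaving only 4.
Round 1, table 6: round 1 has {1, 4, 5, 6} and table 6 has {3, 7}, leaving only 2.
Round 2, table 1: round 2 has {1, 2, 3, 4, 6} and table 1 has {1, 3, 4, 5, 6}, leaving only 7.
Round 2, table 6: round 2 has {1, 2, 3, 4, 6, 7} and table 6 has {2, 3, 7}, leaving only 5.
Round 3, table 5: round 3 has {2, 5, 7} and table 5 has {1, 2, 4, 6}, leaving only 3.
Round 3 already has {2, 3, 5, 7} and table 3 already has {1, 2, 6}, so round 3, table 3 must be 4.

4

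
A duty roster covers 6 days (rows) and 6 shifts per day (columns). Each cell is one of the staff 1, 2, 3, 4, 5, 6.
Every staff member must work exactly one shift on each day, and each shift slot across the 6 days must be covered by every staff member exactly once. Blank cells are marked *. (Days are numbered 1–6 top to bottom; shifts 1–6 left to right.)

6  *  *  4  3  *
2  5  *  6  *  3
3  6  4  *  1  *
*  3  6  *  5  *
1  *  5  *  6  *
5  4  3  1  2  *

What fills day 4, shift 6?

Day 2, shift 3: day 2 has {2, 3, 5, 6} and shift 3 has {3, 4, 5, 6}, leaving only 1.
Day 1, shift 3: day 1 has {3, 4, 6} and shift 3 has {1, 3, 4, 5, 6}, leaving only 2.
Day 1, shift 2: day 1 has {2, 3, 4, 6} and shift 2 has {3, 4, 5, 6}, leaving only 1.
Day 1, shift 6: day 1 has {1, 2, 3, 4, 6} and shift 6 has {3}, leaving only 5.
Day 2, shift 5: day 2 has {1, 2, 3, 5, 6} and shift 5 has {1, 2, 3, 5, 6}, leaving only 4.
Day 3, shift 6: day 3 has {1, 3, 4, 6} and shift 6 has {3, 5}, leaving only 2.
Day 3, shift 4: day 3 has {1, 2, 3, 4, 6} and shift 4 has {1, 4, 6}, leaving only 5.
Day 4, shift 1: day 4 has {3, 5, 6} and shift 1 has {1, 2, 3, 5, 6}, leaving only 4.
Day 4 already has {3, 4, 5, 6} and shift 6 already has {2, 3, 5}, so day 4, shift 6 must be 1.

1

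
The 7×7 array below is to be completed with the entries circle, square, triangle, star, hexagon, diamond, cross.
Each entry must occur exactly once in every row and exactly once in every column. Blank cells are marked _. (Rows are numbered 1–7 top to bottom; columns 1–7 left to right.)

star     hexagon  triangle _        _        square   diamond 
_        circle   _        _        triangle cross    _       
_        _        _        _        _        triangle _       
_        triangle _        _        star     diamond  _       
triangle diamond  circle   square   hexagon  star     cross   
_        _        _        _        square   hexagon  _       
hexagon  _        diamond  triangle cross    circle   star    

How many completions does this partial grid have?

11

Row 1, column 4: eliminating its row and column leaves {circle, cross}.
Row 1, column 5: eliminating its row and column leaves {circle}.
Row 2, column 1: eliminating its row and column leaves {square, diamond}.
Row 2, column 3: eliminating its row and column leaves {square, star, hexagon}.
Row 2, column 4: eliminating its row and column leaves {star, hexagon, diamond}.
Row 2, column 7: eliminating its row and column leaves {square, hexagon}.
Row 3, column 1: eliminating its row and column leaves {circle, square, diamond, cross}.
Row 3, column 2: eliminating its row and column leaves {square, star, cross}.
Row 3, column 3: eliminating its row and column leaves {square, star, hexagon, cross}.
Row 3, column 4: eliminating its row and column leaves {circle, star, hexagon, diamond, cross}.
Row 3, column 5: eliminating its row and column leaves {circle, diamond}.
Row 3, column 7: eliminating its row and column leaves {circle, square, hexagon}.
Row 4, column 1: eliminating its row and column leaves {circle, square, cross}.
Row 4, column 3: eliminating its row and column leaves {square, hexagon, cross}.
Row 4, column 4: eliminating its row and column leaves {circle, hexagon, cross}.
Row 4, column 7: eliminating its row and column leaves {circle, square, hexagon}.
Row 6, column 1: eliminating its row and column leaves {circle, diamond, cross}.
Row 6, column 2: eliminating its row and column leaves {star, cross}.
Row 6, column 3: eliminating its row and column leaves {star, cross}.
Row 6, column 4: eliminating its row and column leaves {circle, star, diamond, cross}.
Row 6, column 7: eliminating its row and column leaves {circle, triangle}.
Row 7, column 2: eliminating its row and column leaves {square}.
Enumerating the assignments across these blanks that avoid any row or column repeat gives 11 completions.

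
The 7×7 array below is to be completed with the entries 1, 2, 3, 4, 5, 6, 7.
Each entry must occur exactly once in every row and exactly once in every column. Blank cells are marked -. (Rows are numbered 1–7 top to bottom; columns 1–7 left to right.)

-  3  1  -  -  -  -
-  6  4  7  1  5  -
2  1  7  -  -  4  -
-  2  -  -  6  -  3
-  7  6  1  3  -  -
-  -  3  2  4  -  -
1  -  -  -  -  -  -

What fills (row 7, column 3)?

Row 2, column 1: row 2 has {1, 4, 5, 6, 7} and column 1 has {1, 2}, leaving only 3.
Row 2, column 7: row 2 has {1, 3, 4, 5, 6, 7} and column 7 has {3}, leaving only 2.
Row 3, column 5: row 3 has {1, 2, 4, 7} and column 5 has {1, 3, 4, 6}, leaving only 5.
Row 3, column 7: row 3 has {1, 2, 4, 5, 7} and column 7 has {2, 3}, leaving only 6.
Row 3, column 4: row 3 has {1, 2, 4, 5, 6, 7} and column 4 has {1, 2, 7}, leaving only 3.
Row 4, column 3: row 4 has {2, 3, 6} and column 3 has {1, 3, 4, 6, 7}, leaving only 5.
Row 7 already has {1} and column 3 already has {1, 3, 4, 5, 6, 7}, so row 7, column 3 must be 2.

2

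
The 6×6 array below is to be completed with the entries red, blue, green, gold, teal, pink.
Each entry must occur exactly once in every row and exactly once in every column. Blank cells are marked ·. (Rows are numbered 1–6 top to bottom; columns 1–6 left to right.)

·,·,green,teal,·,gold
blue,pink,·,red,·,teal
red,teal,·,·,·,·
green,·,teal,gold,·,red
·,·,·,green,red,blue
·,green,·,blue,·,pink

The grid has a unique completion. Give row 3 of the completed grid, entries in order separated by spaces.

Row 3, column 4: row 3 has {red, teal} and column 4 has {red, blue, green, gold, teal}, leaving only pink.
Row 3, column 6: row 3 has {red, teal, pink} and column 6 has {red, blue, gold, teal, pink}, leaving only green.
Row 1, column 1: row 1 has {green, gold, teal} and column 1 has {red, blue, green}, leaving only pink.
Row 1, column 5: row 1 has {green, gold, teal, pink} and column 5 has {red}, leaving only blue.
Row 3, column 5: row 3 has {red, green, teal, pink} and column 5 has {red, blue}, leaving only gold.
Row 3, column 3: row 3 has {red, green, gold, teal, pink} and column 3 has {green, teal}, leaving only blue.
So row 3 reads: red teal blue pink gold green.

red teal blue pink gold green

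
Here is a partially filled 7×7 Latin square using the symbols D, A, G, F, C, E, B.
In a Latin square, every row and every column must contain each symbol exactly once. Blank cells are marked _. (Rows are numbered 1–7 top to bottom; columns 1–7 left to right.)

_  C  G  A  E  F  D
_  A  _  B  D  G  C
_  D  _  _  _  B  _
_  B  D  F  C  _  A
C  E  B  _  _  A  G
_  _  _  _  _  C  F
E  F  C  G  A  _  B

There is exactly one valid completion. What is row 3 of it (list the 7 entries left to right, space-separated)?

A D F C G B E

Row 3, column 7: row 3 has {D, B} and column 7 has {D, A, G, F, C, B}, leaving only E.
Row 3, column 4: row 3 has {D, E, B} and column 4 has {A, G, F, B}, leaving only C.
Row 1, column 1: row 1 has {D, A, G, F, C, E} and column 1 has {C, E}, leaving only B.
Row 2, column 1: row 2 has {D, A, G, C, B} and column 1 has {C, E, B}, leaving only F.
Row 2, column 3: row 2 has {D, A, G, F, C, B} and column 3 has {D, G, C, B}, leaving only E.
Row 4, column 1: row 4 has {D, A, F, C, B} and column 1 has {F, C, E, B}, leaving only G.
Row 3, column 1: row 3 has {D, C, E, B} and column 1 has {G, F, C, E, B}, leaving only A.
Row 3, column 3: row 3 has {D, A, C, E, B} and column 3 has {D, G, C, E, B}, leaving only F.
Row 3, column 5: row 3 has {D, A, F, C, E, B} and column 5 has {D, A, C, E}, leaving only G.
So row 3 reads: A D F C G B E.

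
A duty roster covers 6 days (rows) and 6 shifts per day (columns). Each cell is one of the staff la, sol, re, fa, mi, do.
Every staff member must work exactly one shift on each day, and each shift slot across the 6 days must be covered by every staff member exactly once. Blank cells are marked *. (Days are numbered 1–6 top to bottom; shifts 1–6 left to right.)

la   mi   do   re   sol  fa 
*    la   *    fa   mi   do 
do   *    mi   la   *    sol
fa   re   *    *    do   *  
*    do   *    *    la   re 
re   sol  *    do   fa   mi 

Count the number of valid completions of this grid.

1

Day 2, shift 1: eliminating its day and shift leaves {sol}.
Day 2, shift 3: eliminating its day and shift leaves {sol, re}.
Day 3, shift 2: eliminating its day and shift leaves {fa}.
Day 3, shift 5: eliminating its day and shift leaves {re}.
Day 4, shift 3: eliminating its day and shift leaves {la, sol}.
Day 4, shift 4: eliminating its day and shift leaves {sol, mi}.
Day 4, shift 6: eliminating its day and shift leaves {la}.
Day 5, shift 1: eliminating its day and shift leaves {sol, mi}.
Day 5, shift 3: eliminating its day and shift leaves {sol, fa}.
Day 5, shift 4: eliminating its day and shift leaves {sol, mi}.
Day 6, shift 3: eliminating its day and shift leaves {la}.
Only one assignment across all blanks avoids any day or shift repeat, giving 1 completion.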